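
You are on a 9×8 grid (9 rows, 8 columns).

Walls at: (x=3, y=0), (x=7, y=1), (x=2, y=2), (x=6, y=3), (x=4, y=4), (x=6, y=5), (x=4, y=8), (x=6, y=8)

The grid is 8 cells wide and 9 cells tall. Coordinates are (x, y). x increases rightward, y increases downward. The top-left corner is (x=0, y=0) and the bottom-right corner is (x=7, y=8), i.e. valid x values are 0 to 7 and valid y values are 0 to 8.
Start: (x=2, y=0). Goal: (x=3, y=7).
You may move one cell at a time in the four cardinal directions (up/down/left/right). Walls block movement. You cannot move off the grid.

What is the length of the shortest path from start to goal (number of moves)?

Answer: Shortest path length: 8

Derivation:
BFS from (x=2, y=0) until reaching (x=3, y=7):
  Distance 0: (x=2, y=0)
  Distance 1: (x=1, y=0), (x=2, y=1)
  Distance 2: (x=0, y=0), (x=1, y=1), (x=3, y=1)
  Distance 3: (x=0, y=1), (x=4, y=1), (x=1, y=2), (x=3, y=2)
  Distance 4: (x=4, y=0), (x=5, y=1), (x=0, y=2), (x=4, y=2), (x=1, y=3), (x=3, y=3)
  Distance 5: (x=5, y=0), (x=6, y=1), (x=5, y=2), (x=0, y=3), (x=2, y=3), (x=4, y=3), (x=1, y=4), (x=3, y=4)
  Distance 6: (x=6, y=0), (x=6, y=2), (x=5, y=3), (x=0, y=4), (x=2, y=4), (x=1, y=5), (x=3, y=5)
  Distance 7: (x=7, y=0), (x=7, y=2), (x=5, y=4), (x=0, y=5), (x=2, y=5), (x=4, y=5), (x=1, y=6), (x=3, y=6)
  Distance 8: (x=7, y=3), (x=6, y=4), (x=5, y=5), (x=0, y=6), (x=2, y=6), (x=4, y=6), (x=1, y=7), (x=3, y=7)  <- goal reached here
One shortest path (8 moves): (x=2, y=0) -> (x=2, y=1) -> (x=3, y=1) -> (x=3, y=2) -> (x=3, y=3) -> (x=3, y=4) -> (x=3, y=5) -> (x=3, y=6) -> (x=3, y=7)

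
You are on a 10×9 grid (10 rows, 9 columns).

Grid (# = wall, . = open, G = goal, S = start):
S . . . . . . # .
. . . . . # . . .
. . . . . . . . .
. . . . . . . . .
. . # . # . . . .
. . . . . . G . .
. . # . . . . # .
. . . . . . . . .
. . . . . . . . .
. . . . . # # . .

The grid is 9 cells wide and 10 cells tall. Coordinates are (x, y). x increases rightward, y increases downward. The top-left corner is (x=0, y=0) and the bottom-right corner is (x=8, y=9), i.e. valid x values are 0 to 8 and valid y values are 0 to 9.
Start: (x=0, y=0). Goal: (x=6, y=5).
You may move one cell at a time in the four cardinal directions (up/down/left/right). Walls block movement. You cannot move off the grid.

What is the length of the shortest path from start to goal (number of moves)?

BFS from (x=0, y=0) until reaching (x=6, y=5):
  Distance 0: (x=0, y=0)
  Distance 1: (x=1, y=0), (x=0, y=1)
  Distance 2: (x=2, y=0), (x=1, y=1), (x=0, y=2)
  Distance 3: (x=3, y=0), (x=2, y=1), (x=1, y=2), (x=0, y=3)
  Distance 4: (x=4, y=0), (x=3, y=1), (x=2, y=2), (x=1, y=3), (x=0, y=4)
  Distance 5: (x=5, y=0), (x=4, y=1), (x=3, y=2), (x=2, y=3), (x=1, y=4), (x=0, y=5)
  Distance 6: (x=6, y=0), (x=4, y=2), (x=3, y=3), (x=1, y=5), (x=0, y=6)
  Distance 7: (x=6, y=1), (x=5, y=2), (x=4, y=3), (x=3, y=4), (x=2, y=5), (x=1, y=6), (x=0, y=7)
  Distance 8: (x=7, y=1), (x=6, y=2), (x=5, y=3), (x=3, y=5), (x=1, y=7), (x=0, y=8)
  Distance 9: (x=8, y=1), (x=7, y=2), (x=6, y=3), (x=5, y=4), (x=4, y=5), (x=3, y=6), (x=2, y=7), (x=1, y=8), (x=0, y=9)
  Distance 10: (x=8, y=0), (x=8, y=2), (x=7, y=3), (x=6, y=4), (x=5, y=5), (x=4, y=6), (x=3, y=7), (x=2, y=8), (x=1, y=9)
  Distance 11: (x=8, y=3), (x=7, y=4), (x=6, y=5), (x=5, y=6), (x=4, y=7), (x=3, y=8), (x=2, y=9)  <- goal reached here
One shortest path (11 moves): (x=0, y=0) -> (x=1, y=0) -> (x=2, y=0) -> (x=3, y=0) -> (x=4, y=0) -> (x=5, y=0) -> (x=6, y=0) -> (x=6, y=1) -> (x=6, y=2) -> (x=6, y=3) -> (x=6, y=4) -> (x=6, y=5)

Answer: Shortest path length: 11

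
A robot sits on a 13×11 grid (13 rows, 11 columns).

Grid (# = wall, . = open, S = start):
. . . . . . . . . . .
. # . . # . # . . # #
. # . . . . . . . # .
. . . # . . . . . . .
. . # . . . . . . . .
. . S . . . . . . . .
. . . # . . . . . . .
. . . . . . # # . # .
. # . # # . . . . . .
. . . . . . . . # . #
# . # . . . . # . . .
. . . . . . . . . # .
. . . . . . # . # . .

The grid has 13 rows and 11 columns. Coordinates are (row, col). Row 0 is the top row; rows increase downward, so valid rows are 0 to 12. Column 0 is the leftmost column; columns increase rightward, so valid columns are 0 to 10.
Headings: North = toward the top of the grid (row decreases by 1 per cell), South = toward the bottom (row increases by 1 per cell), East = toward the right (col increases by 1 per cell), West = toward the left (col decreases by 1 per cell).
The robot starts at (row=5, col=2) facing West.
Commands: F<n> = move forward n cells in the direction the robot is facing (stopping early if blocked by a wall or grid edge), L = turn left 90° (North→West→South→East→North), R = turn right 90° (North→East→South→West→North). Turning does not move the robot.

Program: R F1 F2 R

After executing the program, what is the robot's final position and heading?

Answer: Final position: (row=5, col=2), facing East

Derivation:
Start: (row=5, col=2), facing West
  R: turn right, now facing North
  F1: move forward 0/1 (blocked), now at (row=5, col=2)
  F2: move forward 0/2 (blocked), now at (row=5, col=2)
  R: turn right, now facing East
Final: (row=5, col=2), facing East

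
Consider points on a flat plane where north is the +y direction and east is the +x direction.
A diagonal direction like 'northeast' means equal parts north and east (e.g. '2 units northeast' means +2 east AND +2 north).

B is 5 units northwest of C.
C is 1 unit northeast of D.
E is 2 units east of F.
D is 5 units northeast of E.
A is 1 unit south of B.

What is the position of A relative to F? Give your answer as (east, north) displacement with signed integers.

Answer: A is at (east=3, north=10) relative to F.

Derivation:
Place F at the origin (east=0, north=0).
  E is 2 units east of F: delta (east=+2, north=+0); E at (east=2, north=0).
  D is 5 units northeast of E: delta (east=+5, north=+5); D at (east=7, north=5).
  C is 1 unit northeast of D: delta (east=+1, north=+1); C at (east=8, north=6).
  B is 5 units northwest of C: delta (east=-5, north=+5); B at (east=3, north=11).
  A is 1 unit south of B: delta (east=+0, north=-1); A at (east=3, north=10).
Therefore A relative to F: (east=3, north=10).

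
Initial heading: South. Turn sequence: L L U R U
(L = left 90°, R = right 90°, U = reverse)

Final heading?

Start: South
  L (left (90° counter-clockwise)) -> East
  L (left (90° counter-clockwise)) -> North
  U (U-turn (180°)) -> South
  R (right (90° clockwise)) -> West
  U (U-turn (180°)) -> East
Final: East

Answer: Final heading: East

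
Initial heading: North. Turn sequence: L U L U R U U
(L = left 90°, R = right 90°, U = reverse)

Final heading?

Answer: Final heading: West

Derivation:
Start: North
  L (left (90° counter-clockwise)) -> West
  U (U-turn (180°)) -> East
  L (left (90° counter-clockwise)) -> North
  U (U-turn (180°)) -> South
  R (right (90° clockwise)) -> West
  U (U-turn (180°)) -> East
  U (U-turn (180°)) -> West
Final: West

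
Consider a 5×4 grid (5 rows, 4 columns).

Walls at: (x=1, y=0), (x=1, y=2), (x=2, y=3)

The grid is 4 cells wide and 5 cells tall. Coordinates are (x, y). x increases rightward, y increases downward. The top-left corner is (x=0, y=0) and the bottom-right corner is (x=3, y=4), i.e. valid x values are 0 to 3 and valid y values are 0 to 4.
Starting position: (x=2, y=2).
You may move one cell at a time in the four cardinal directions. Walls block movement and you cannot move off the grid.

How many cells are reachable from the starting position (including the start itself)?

BFS flood-fill from (x=2, y=2):
  Distance 0: (x=2, y=2)
  Distance 1: (x=2, y=1), (x=3, y=2)
  Distance 2: (x=2, y=0), (x=1, y=1), (x=3, y=1), (x=3, y=3)
  Distance 3: (x=3, y=0), (x=0, y=1), (x=3, y=4)
  Distance 4: (x=0, y=0), (x=0, y=2), (x=2, y=4)
  Distance 5: (x=0, y=3), (x=1, y=4)
  Distance 6: (x=1, y=3), (x=0, y=4)
Total reachable: 17 (grid has 17 open cells total)

Answer: Reachable cells: 17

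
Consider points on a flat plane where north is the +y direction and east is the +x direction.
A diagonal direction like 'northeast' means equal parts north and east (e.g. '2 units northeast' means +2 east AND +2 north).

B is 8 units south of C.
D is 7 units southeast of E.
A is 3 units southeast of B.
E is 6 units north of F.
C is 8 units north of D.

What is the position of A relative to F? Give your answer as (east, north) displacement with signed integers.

Place F at the origin (east=0, north=0).
  E is 6 units north of F: delta (east=+0, north=+6); E at (east=0, north=6).
  D is 7 units southeast of E: delta (east=+7, north=-7); D at (east=7, north=-1).
  C is 8 units north of D: delta (east=+0, north=+8); C at (east=7, north=7).
  B is 8 units south of C: delta (east=+0, north=-8); B at (east=7, north=-1).
  A is 3 units southeast of B: delta (east=+3, north=-3); A at (east=10, north=-4).
Therefore A relative to F: (east=10, north=-4).

Answer: A is at (east=10, north=-4) relative to F.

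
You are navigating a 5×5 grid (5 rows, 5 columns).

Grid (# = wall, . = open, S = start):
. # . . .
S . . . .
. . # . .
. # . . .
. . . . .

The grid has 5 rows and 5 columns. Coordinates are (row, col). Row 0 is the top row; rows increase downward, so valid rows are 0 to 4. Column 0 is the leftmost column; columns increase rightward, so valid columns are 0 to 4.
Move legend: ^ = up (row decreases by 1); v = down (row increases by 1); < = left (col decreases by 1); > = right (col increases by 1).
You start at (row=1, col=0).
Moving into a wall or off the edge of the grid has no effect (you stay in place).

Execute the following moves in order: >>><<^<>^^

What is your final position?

Start: (row=1, col=0)
  > (right): (row=1, col=0) -> (row=1, col=1)
  > (right): (row=1, col=1) -> (row=1, col=2)
  > (right): (row=1, col=2) -> (row=1, col=3)
  < (left): (row=1, col=3) -> (row=1, col=2)
  < (left): (row=1, col=2) -> (row=1, col=1)
  ^ (up): blocked, stay at (row=1, col=1)
  < (left): (row=1, col=1) -> (row=1, col=0)
  > (right): (row=1, col=0) -> (row=1, col=1)
  ^ (up): blocked, stay at (row=1, col=1)
  ^ (up): blocked, stay at (row=1, col=1)
Final: (row=1, col=1)

Answer: Final position: (row=1, col=1)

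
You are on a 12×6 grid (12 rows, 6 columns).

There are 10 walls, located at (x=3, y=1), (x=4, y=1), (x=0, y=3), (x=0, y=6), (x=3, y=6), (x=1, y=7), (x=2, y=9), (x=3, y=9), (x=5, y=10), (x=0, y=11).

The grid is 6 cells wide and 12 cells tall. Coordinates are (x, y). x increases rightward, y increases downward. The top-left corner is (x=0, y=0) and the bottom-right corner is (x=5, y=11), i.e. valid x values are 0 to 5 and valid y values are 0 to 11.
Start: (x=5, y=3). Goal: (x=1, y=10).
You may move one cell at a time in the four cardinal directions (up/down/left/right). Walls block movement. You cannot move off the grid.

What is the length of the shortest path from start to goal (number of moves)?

Answer: Shortest path length: 11

Derivation:
BFS from (x=5, y=3) until reaching (x=1, y=10):
  Distance 0: (x=5, y=3)
  Distance 1: (x=5, y=2), (x=4, y=3), (x=5, y=4)
  Distance 2: (x=5, y=1), (x=4, y=2), (x=3, y=3), (x=4, y=4), (x=5, y=5)
  Distance 3: (x=5, y=0), (x=3, y=2), (x=2, y=3), (x=3, y=4), (x=4, y=5), (x=5, y=6)
  Distance 4: (x=4, y=0), (x=2, y=2), (x=1, y=3), (x=2, y=4), (x=3, y=5), (x=4, y=6), (x=5, y=7)
  Distance 5: (x=3, y=0), (x=2, y=1), (x=1, y=2), (x=1, y=4), (x=2, y=5), (x=4, y=7), (x=5, y=8)
  Distance 6: (x=2, y=0), (x=1, y=1), (x=0, y=2), (x=0, y=4), (x=1, y=5), (x=2, y=6), (x=3, y=7), (x=4, y=8), (x=5, y=9)
  Distance 7: (x=1, y=0), (x=0, y=1), (x=0, y=5), (x=1, y=6), (x=2, y=7), (x=3, y=8), (x=4, y=9)
  Distance 8: (x=0, y=0), (x=2, y=8), (x=4, y=10)
  Distance 9: (x=1, y=8), (x=3, y=10), (x=4, y=11)
  Distance 10: (x=0, y=8), (x=1, y=9), (x=2, y=10), (x=3, y=11), (x=5, y=11)
  Distance 11: (x=0, y=7), (x=0, y=9), (x=1, y=10), (x=2, y=11)  <- goal reached here
One shortest path (11 moves): (x=5, y=3) -> (x=4, y=3) -> (x=3, y=3) -> (x=2, y=3) -> (x=2, y=4) -> (x=2, y=5) -> (x=2, y=6) -> (x=2, y=7) -> (x=2, y=8) -> (x=1, y=8) -> (x=1, y=9) -> (x=1, y=10)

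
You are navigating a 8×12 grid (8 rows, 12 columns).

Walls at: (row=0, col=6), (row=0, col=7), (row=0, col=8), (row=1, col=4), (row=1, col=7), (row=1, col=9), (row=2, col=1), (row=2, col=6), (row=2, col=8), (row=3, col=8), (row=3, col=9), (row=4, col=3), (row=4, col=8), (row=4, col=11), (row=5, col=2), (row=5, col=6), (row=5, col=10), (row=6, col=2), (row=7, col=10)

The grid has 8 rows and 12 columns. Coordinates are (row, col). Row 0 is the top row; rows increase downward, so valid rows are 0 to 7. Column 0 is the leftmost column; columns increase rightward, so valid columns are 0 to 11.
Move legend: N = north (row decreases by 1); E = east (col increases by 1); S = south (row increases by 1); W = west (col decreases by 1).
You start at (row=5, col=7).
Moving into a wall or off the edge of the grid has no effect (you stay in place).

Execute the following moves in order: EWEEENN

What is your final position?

Answer: Final position: (row=4, col=9)

Derivation:
Start: (row=5, col=7)
  E (east): (row=5, col=7) -> (row=5, col=8)
  W (west): (row=5, col=8) -> (row=5, col=7)
  E (east): (row=5, col=7) -> (row=5, col=8)
  E (east): (row=5, col=8) -> (row=5, col=9)
  E (east): blocked, stay at (row=5, col=9)
  N (north): (row=5, col=9) -> (row=4, col=9)
  N (north): blocked, stay at (row=4, col=9)
Final: (row=4, col=9)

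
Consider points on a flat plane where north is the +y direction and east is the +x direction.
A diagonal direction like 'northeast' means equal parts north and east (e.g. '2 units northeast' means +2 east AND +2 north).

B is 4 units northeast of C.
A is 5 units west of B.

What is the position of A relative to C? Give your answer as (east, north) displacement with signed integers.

Answer: A is at (east=-1, north=4) relative to C.

Derivation:
Place C at the origin (east=0, north=0).
  B is 4 units northeast of C: delta (east=+4, north=+4); B at (east=4, north=4).
  A is 5 units west of B: delta (east=-5, north=+0); A at (east=-1, north=4).
Therefore A relative to C: (east=-1, north=4).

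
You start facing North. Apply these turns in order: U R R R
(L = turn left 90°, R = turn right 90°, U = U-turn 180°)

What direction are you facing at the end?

Start: North
  U (U-turn (180°)) -> South
  R (right (90° clockwise)) -> West
  R (right (90° clockwise)) -> North
  R (right (90° clockwise)) -> East
Final: East

Answer: Final heading: East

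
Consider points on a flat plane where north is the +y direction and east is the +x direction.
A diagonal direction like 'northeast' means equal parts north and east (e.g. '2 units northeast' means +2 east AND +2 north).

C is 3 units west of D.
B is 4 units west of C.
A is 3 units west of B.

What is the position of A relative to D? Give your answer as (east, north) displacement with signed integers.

Place D at the origin (east=0, north=0).
  C is 3 units west of D: delta (east=-3, north=+0); C at (east=-3, north=0).
  B is 4 units west of C: delta (east=-4, north=+0); B at (east=-7, north=0).
  A is 3 units west of B: delta (east=-3, north=+0); A at (east=-10, north=0).
Therefore A relative to D: (east=-10, north=0).

Answer: A is at (east=-10, north=0) relative to D.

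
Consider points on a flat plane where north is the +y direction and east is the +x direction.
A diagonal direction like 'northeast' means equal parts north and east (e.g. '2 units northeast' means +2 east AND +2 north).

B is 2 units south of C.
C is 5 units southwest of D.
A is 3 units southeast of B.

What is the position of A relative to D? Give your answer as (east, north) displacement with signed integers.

Answer: A is at (east=-2, north=-10) relative to D.

Derivation:
Place D at the origin (east=0, north=0).
  C is 5 units southwest of D: delta (east=-5, north=-5); C at (east=-5, north=-5).
  B is 2 units south of C: delta (east=+0, north=-2); B at (east=-5, north=-7).
  A is 3 units southeast of B: delta (east=+3, north=-3); A at (east=-2, north=-10).
Therefore A relative to D: (east=-2, north=-10).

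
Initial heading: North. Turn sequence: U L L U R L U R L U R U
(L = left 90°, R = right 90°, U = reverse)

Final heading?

Answer: Final heading: East

Derivation:
Start: North
  U (U-turn (180°)) -> South
  L (left (90° counter-clockwise)) -> East
  L (left (90° counter-clockwise)) -> North
  U (U-turn (180°)) -> South
  R (right (90° clockwise)) -> West
  L (left (90° counter-clockwise)) -> South
  U (U-turn (180°)) -> North
  R (right (90° clockwise)) -> East
  L (left (90° counter-clockwise)) -> North
  U (U-turn (180°)) -> South
  R (right (90° clockwise)) -> West
  U (U-turn (180°)) -> East
Final: East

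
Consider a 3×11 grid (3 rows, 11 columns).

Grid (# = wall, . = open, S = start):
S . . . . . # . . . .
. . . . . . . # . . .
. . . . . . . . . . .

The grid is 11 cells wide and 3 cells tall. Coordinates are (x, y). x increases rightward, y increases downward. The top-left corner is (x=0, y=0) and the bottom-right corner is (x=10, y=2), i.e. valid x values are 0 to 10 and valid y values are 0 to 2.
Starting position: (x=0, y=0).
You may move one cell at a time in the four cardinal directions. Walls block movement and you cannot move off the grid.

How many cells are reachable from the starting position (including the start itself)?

BFS flood-fill from (x=0, y=0):
  Distance 0: (x=0, y=0)
  Distance 1: (x=1, y=0), (x=0, y=1)
  Distance 2: (x=2, y=0), (x=1, y=1), (x=0, y=2)
  Distance 3: (x=3, y=0), (x=2, y=1), (x=1, y=2)
  Distance 4: (x=4, y=0), (x=3, y=1), (x=2, y=2)
  Distance 5: (x=5, y=0), (x=4, y=1), (x=3, y=2)
  Distance 6: (x=5, y=1), (x=4, y=2)
  Distance 7: (x=6, y=1), (x=5, y=2)
  Distance 8: (x=6, y=2)
  Distance 9: (x=7, y=2)
  Distance 10: (x=8, y=2)
  Distance 11: (x=8, y=1), (x=9, y=2)
  Distance 12: (x=8, y=0), (x=9, y=1), (x=10, y=2)
  Distance 13: (x=7, y=0), (x=9, y=0), (x=10, y=1)
  Distance 14: (x=10, y=0)
Total reachable: 31 (grid has 31 open cells total)

Answer: Reachable cells: 31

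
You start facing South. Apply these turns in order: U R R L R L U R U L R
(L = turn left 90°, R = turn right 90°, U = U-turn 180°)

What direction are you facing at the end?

Answer: Final heading: South

Derivation:
Start: South
  U (U-turn (180°)) -> North
  R (right (90° clockwise)) -> East
  R (right (90° clockwise)) -> South
  L (left (90° counter-clockwise)) -> East
  R (right (90° clockwise)) -> South
  L (left (90° counter-clockwise)) -> East
  U (U-turn (180°)) -> West
  R (right (90° clockwise)) -> North
  U (U-turn (180°)) -> South
  L (left (90° counter-clockwise)) -> East
  R (right (90° clockwise)) -> South
Final: South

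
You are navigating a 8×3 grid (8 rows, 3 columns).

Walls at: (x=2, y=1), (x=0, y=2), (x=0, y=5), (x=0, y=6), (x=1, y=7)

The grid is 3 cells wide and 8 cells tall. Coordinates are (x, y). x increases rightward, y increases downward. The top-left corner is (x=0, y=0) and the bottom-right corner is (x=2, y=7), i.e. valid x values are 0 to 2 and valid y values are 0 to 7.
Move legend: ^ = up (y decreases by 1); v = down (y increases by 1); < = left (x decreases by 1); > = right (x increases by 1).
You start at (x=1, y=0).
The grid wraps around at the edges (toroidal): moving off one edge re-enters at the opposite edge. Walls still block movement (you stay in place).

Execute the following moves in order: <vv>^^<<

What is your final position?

Answer: Final position: (x=2, y=0)

Derivation:
Start: (x=1, y=0)
  < (left): (x=1, y=0) -> (x=0, y=0)
  v (down): (x=0, y=0) -> (x=0, y=1)
  v (down): blocked, stay at (x=0, y=1)
  > (right): (x=0, y=1) -> (x=1, y=1)
  ^ (up): (x=1, y=1) -> (x=1, y=0)
  ^ (up): blocked, stay at (x=1, y=0)
  < (left): (x=1, y=0) -> (x=0, y=0)
  < (left): (x=0, y=0) -> (x=2, y=0)
Final: (x=2, y=0)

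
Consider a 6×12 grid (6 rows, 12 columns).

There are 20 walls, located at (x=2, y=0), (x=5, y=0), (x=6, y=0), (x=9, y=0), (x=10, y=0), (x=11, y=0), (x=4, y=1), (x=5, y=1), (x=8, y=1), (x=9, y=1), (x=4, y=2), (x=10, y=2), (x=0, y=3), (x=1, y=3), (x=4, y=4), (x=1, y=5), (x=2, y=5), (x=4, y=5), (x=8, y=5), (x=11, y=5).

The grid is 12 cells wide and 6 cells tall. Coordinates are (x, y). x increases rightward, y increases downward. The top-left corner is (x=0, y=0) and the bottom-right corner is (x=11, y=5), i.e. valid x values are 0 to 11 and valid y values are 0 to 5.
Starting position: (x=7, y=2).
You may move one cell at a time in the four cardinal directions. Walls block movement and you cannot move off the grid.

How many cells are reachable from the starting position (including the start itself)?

BFS flood-fill from (x=7, y=2):
  Distance 0: (x=7, y=2)
  Distance 1: (x=7, y=1), (x=6, y=2), (x=8, y=2), (x=7, y=3)
  Distance 2: (x=7, y=0), (x=6, y=1), (x=5, y=2), (x=9, y=2), (x=6, y=3), (x=8, y=3), (x=7, y=4)
  Distance 3: (x=8, y=0), (x=5, y=3), (x=9, y=3), (x=6, y=4), (x=8, y=4), (x=7, y=5)
  Distance 4: (x=4, y=3), (x=10, y=3), (x=5, y=4), (x=9, y=4), (x=6, y=5)
  Distance 5: (x=3, y=3), (x=11, y=3), (x=10, y=4), (x=5, y=5), (x=9, y=5)
  Distance 6: (x=3, y=2), (x=11, y=2), (x=2, y=3), (x=3, y=4), (x=11, y=4), (x=10, y=5)
  Distance 7: (x=3, y=1), (x=11, y=1), (x=2, y=2), (x=2, y=4), (x=3, y=5)
  Distance 8: (x=3, y=0), (x=2, y=1), (x=10, y=1), (x=1, y=2), (x=1, y=4)
  Distance 9: (x=4, y=0), (x=1, y=1), (x=0, y=2), (x=0, y=4)
  Distance 10: (x=1, y=0), (x=0, y=1), (x=0, y=5)
  Distance 11: (x=0, y=0)
Total reachable: 52 (grid has 52 open cells total)

Answer: Reachable cells: 52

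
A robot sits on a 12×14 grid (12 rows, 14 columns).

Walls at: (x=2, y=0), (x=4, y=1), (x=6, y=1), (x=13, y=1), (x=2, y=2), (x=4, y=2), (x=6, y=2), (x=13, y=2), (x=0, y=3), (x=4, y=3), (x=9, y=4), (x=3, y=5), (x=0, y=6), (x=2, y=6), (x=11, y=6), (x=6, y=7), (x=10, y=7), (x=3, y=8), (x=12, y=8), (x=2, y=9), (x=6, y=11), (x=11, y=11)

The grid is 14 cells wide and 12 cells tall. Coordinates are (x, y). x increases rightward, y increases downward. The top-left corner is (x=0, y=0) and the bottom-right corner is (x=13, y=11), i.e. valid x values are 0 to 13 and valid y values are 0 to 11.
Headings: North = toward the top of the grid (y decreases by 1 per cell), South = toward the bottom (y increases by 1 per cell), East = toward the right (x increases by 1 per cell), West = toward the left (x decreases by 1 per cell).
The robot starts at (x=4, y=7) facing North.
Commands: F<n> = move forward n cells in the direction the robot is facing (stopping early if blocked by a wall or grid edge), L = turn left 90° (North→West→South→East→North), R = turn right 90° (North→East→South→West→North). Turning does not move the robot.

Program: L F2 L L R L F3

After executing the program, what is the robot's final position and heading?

Answer: Final position: (x=5, y=7), facing East

Derivation:
Start: (x=4, y=7), facing North
  L: turn left, now facing West
  F2: move forward 2, now at (x=2, y=7)
  L: turn left, now facing South
  L: turn left, now facing East
  R: turn right, now facing South
  L: turn left, now facing East
  F3: move forward 3, now at (x=5, y=7)
Final: (x=5, y=7), facing East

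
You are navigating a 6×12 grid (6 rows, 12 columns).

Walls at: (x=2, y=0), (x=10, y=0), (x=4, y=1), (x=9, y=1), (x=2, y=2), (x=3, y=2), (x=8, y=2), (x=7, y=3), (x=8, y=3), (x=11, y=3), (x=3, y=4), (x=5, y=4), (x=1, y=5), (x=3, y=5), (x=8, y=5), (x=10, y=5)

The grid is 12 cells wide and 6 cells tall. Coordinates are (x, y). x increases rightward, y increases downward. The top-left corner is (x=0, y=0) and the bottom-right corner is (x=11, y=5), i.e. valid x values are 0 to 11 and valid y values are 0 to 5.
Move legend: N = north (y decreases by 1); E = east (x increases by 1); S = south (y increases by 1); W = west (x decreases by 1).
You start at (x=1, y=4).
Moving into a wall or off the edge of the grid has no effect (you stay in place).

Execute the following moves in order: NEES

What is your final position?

Answer: Final position: (x=3, y=3)

Derivation:
Start: (x=1, y=4)
  N (north): (x=1, y=4) -> (x=1, y=3)
  E (east): (x=1, y=3) -> (x=2, y=3)
  E (east): (x=2, y=3) -> (x=3, y=3)
  S (south): blocked, stay at (x=3, y=3)
Final: (x=3, y=3)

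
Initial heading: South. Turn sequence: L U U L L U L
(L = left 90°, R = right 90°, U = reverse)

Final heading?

Answer: Final heading: North

Derivation:
Start: South
  L (left (90° counter-clockwise)) -> East
  U (U-turn (180°)) -> West
  U (U-turn (180°)) -> East
  L (left (90° counter-clockwise)) -> North
  L (left (90° counter-clockwise)) -> West
  U (U-turn (180°)) -> East
  L (left (90° counter-clockwise)) -> North
Final: North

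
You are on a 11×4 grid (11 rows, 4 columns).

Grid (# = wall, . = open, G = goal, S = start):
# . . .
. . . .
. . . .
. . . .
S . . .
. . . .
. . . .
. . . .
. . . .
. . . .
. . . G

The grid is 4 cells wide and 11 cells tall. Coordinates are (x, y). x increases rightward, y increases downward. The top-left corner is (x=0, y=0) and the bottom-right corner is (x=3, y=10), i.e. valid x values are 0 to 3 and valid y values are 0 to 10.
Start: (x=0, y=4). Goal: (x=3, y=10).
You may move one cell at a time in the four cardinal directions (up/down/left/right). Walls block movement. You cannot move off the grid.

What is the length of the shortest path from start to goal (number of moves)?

BFS from (x=0, y=4) until reaching (x=3, y=10):
  Distance 0: (x=0, y=4)
  Distance 1: (x=0, y=3), (x=1, y=4), (x=0, y=5)
  Distance 2: (x=0, y=2), (x=1, y=3), (x=2, y=4), (x=1, y=5), (x=0, y=6)
  Distance 3: (x=0, y=1), (x=1, y=2), (x=2, y=3), (x=3, y=4), (x=2, y=5), (x=1, y=6), (x=0, y=7)
  Distance 4: (x=1, y=1), (x=2, y=2), (x=3, y=3), (x=3, y=5), (x=2, y=6), (x=1, y=7), (x=0, y=8)
  Distance 5: (x=1, y=0), (x=2, y=1), (x=3, y=2), (x=3, y=6), (x=2, y=7), (x=1, y=8), (x=0, y=9)
  Distance 6: (x=2, y=0), (x=3, y=1), (x=3, y=7), (x=2, y=8), (x=1, y=9), (x=0, y=10)
  Distance 7: (x=3, y=0), (x=3, y=8), (x=2, y=9), (x=1, y=10)
  Distance 8: (x=3, y=9), (x=2, y=10)
  Distance 9: (x=3, y=10)  <- goal reached here
One shortest path (9 moves): (x=0, y=4) -> (x=1, y=4) -> (x=2, y=4) -> (x=3, y=4) -> (x=3, y=5) -> (x=3, y=6) -> (x=3, y=7) -> (x=3, y=8) -> (x=3, y=9) -> (x=3, y=10)

Answer: Shortest path length: 9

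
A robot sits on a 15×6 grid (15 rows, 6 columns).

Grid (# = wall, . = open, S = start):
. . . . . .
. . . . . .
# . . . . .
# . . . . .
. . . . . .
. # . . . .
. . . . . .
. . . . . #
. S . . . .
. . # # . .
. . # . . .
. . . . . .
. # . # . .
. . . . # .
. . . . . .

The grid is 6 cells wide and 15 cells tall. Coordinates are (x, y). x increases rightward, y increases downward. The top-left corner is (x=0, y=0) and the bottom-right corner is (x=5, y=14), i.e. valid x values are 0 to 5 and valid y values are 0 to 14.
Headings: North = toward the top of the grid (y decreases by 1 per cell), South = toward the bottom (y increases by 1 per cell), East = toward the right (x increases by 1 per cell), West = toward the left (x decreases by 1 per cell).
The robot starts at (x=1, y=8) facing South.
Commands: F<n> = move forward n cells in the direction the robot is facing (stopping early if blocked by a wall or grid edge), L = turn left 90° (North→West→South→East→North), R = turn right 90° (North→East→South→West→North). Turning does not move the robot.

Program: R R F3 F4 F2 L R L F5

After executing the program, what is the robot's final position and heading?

Start: (x=1, y=8), facing South
  R: turn right, now facing West
  R: turn right, now facing North
  F3: move forward 2/3 (blocked), now at (x=1, y=6)
  F4: move forward 0/4 (blocked), now at (x=1, y=6)
  F2: move forward 0/2 (blocked), now at (x=1, y=6)
  L: turn left, now facing West
  R: turn right, now facing North
  L: turn left, now facing West
  F5: move forward 1/5 (blocked), now at (x=0, y=6)
Final: (x=0, y=6), facing West

Answer: Final position: (x=0, y=6), facing West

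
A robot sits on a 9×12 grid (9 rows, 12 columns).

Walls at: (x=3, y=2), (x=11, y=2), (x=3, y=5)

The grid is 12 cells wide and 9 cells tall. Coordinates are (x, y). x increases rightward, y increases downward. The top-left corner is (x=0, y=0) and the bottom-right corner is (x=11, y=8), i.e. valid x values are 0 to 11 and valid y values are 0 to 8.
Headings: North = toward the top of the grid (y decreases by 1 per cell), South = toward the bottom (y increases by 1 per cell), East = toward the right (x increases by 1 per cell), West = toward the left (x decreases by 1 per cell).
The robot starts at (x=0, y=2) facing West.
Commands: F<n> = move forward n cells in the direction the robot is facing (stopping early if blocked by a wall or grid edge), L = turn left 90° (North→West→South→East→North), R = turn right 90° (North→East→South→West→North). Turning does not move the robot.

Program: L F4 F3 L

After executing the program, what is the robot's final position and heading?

Start: (x=0, y=2), facing West
  L: turn left, now facing South
  F4: move forward 4, now at (x=0, y=6)
  F3: move forward 2/3 (blocked), now at (x=0, y=8)
  L: turn left, now facing East
Final: (x=0, y=8), facing East

Answer: Final position: (x=0, y=8), facing East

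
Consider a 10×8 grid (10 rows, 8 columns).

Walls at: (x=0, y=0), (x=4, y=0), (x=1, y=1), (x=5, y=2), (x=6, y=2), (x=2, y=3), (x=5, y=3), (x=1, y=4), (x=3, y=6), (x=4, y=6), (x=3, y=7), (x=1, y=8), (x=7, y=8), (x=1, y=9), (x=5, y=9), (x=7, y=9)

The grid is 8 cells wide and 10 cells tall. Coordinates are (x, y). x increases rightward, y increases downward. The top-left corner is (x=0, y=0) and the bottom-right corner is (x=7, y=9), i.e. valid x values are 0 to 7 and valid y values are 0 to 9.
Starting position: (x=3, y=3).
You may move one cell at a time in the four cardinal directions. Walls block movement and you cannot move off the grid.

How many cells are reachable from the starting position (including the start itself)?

Answer: Reachable cells: 64

Derivation:
BFS flood-fill from (x=3, y=3):
  Distance 0: (x=3, y=3)
  Distance 1: (x=3, y=2), (x=4, y=3), (x=3, y=4)
  Distance 2: (x=3, y=1), (x=2, y=2), (x=4, y=2), (x=2, y=4), (x=4, y=4), (x=3, y=5)
  Distance 3: (x=3, y=0), (x=2, y=1), (x=4, y=1), (x=1, y=2), (x=5, y=4), (x=2, y=5), (x=4, y=5)
  Distance 4: (x=2, y=0), (x=5, y=1), (x=0, y=2), (x=1, y=3), (x=6, y=4), (x=1, y=5), (x=5, y=5), (x=2, y=6)
  Distance 5: (x=1, y=0), (x=5, y=0), (x=0, y=1), (x=6, y=1), (x=0, y=3), (x=6, y=3), (x=7, y=4), (x=0, y=5), (x=6, y=5), (x=1, y=6), (x=5, y=6), (x=2, y=7)
  Distance 6: (x=6, y=0), (x=7, y=1), (x=7, y=3), (x=0, y=4), (x=7, y=5), (x=0, y=6), (x=6, y=6), (x=1, y=7), (x=5, y=7), (x=2, y=8)
  Distance 7: (x=7, y=0), (x=7, y=2), (x=7, y=6), (x=0, y=7), (x=4, y=7), (x=6, y=7), (x=3, y=8), (x=5, y=8), (x=2, y=9)
  Distance 8: (x=7, y=7), (x=0, y=8), (x=4, y=8), (x=6, y=8), (x=3, y=9)
  Distance 9: (x=0, y=9), (x=4, y=9), (x=6, y=9)
Total reachable: 64 (grid has 64 open cells total)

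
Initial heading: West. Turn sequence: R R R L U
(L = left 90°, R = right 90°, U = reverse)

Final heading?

Start: West
  R (right (90° clockwise)) -> North
  R (right (90° clockwise)) -> East
  R (right (90° clockwise)) -> South
  L (left (90° counter-clockwise)) -> East
  U (U-turn (180°)) -> West
Final: West

Answer: Final heading: West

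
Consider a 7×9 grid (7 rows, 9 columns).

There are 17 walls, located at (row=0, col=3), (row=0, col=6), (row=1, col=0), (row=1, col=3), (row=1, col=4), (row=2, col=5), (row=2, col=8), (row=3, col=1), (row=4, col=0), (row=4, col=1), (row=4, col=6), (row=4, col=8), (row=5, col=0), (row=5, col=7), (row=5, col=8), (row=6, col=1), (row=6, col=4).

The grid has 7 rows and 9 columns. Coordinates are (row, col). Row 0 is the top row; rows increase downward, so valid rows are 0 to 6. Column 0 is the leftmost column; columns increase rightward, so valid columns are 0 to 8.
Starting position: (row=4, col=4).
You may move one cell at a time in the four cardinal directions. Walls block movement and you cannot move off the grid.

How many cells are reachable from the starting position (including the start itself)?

BFS flood-fill from (row=4, col=4):
  Distance 0: (row=4, col=4)
  Distance 1: (row=3, col=4), (row=4, col=3), (row=4, col=5), (row=5, col=4)
  Distance 2: (row=2, col=4), (row=3, col=3), (row=3, col=5), (row=4, col=2), (row=5, col=3), (row=5, col=5)
  Distance 3: (row=2, col=3), (row=3, col=2), (row=3, col=6), (row=5, col=2), (row=5, col=6), (row=6, col=3), (row=6, col=5)
  Distance 4: (row=2, col=2), (row=2, col=6), (row=3, col=7), (row=5, col=1), (row=6, col=2), (row=6, col=6)
  Distance 5: (row=1, col=2), (row=1, col=6), (row=2, col=1), (row=2, col=7), (row=3, col=8), (row=4, col=7), (row=6, col=7)
  Distance 6: (row=0, col=2), (row=1, col=1), (row=1, col=5), (row=1, col=7), (row=2, col=0), (row=6, col=8)
  Distance 7: (row=0, col=1), (row=0, col=5), (row=0, col=7), (row=1, col=8), (row=3, col=0)
  Distance 8: (row=0, col=0), (row=0, col=4), (row=0, col=8)
Total reachable: 45 (grid has 46 open cells total)

Answer: Reachable cells: 45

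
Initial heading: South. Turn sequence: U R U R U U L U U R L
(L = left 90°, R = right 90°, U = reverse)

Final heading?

Start: South
  U (U-turn (180°)) -> North
  R (right (90° clockwise)) -> East
  U (U-turn (180°)) -> West
  R (right (90° clockwise)) -> North
  U (U-turn (180°)) -> South
  U (U-turn (180°)) -> North
  L (left (90° counter-clockwise)) -> West
  U (U-turn (180°)) -> East
  U (U-turn (180°)) -> West
  R (right (90° clockwise)) -> North
  L (left (90° counter-clockwise)) -> West
Final: West

Answer: Final heading: West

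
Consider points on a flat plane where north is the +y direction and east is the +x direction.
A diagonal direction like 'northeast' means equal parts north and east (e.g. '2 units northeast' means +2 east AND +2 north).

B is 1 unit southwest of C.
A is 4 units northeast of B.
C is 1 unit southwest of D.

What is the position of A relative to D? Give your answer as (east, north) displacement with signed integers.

Place D at the origin (east=0, north=0).
  C is 1 unit southwest of D: delta (east=-1, north=-1); C at (east=-1, north=-1).
  B is 1 unit southwest of C: delta (east=-1, north=-1); B at (east=-2, north=-2).
  A is 4 units northeast of B: delta (east=+4, north=+4); A at (east=2, north=2).
Therefore A relative to D: (east=2, north=2).

Answer: A is at (east=2, north=2) relative to D.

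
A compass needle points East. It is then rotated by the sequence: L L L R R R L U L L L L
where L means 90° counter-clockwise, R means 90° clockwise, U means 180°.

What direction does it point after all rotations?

Answer: Final heading: South

Derivation:
Start: East
  L (left (90° counter-clockwise)) -> North
  L (left (90° counter-clockwise)) -> West
  L (left (90° counter-clockwise)) -> South
  R (right (90° clockwise)) -> West
  R (right (90° clockwise)) -> North
  R (right (90° clockwise)) -> East
  L (left (90° counter-clockwise)) -> North
  U (U-turn (180°)) -> South
  L (left (90° counter-clockwise)) -> East
  L (left (90° counter-clockwise)) -> North
  L (left (90° counter-clockwise)) -> West
  L (left (90° counter-clockwise)) -> South
Final: South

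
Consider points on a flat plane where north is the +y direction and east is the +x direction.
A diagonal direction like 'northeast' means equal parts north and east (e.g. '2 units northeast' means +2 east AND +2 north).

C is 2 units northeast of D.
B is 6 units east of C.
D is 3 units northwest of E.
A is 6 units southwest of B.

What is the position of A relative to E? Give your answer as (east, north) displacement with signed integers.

Answer: A is at (east=-1, north=-1) relative to E.

Derivation:
Place E at the origin (east=0, north=0).
  D is 3 units northwest of E: delta (east=-3, north=+3); D at (east=-3, north=3).
  C is 2 units northeast of D: delta (east=+2, north=+2); C at (east=-1, north=5).
  B is 6 units east of C: delta (east=+6, north=+0); B at (east=5, north=5).
  A is 6 units southwest of B: delta (east=-6, north=-6); A at (east=-1, north=-1).
Therefore A relative to E: (east=-1, north=-1).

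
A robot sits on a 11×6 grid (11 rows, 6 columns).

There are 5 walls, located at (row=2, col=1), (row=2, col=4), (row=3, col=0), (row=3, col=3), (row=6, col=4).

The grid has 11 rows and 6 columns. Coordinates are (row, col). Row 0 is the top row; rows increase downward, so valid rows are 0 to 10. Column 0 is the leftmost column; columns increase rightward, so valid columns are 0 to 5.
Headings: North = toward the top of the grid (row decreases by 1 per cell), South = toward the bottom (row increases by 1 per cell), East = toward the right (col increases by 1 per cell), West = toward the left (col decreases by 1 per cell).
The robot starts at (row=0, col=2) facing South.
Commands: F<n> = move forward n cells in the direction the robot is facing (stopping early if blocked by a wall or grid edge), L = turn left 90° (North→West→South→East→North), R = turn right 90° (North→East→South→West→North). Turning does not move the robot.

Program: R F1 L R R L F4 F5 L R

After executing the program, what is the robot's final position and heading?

Start: (row=0, col=2), facing South
  R: turn right, now facing West
  F1: move forward 1, now at (row=0, col=1)
  L: turn left, now facing South
  R: turn right, now facing West
  R: turn right, now facing North
  L: turn left, now facing West
  F4: move forward 1/4 (blocked), now at (row=0, col=0)
  F5: move forward 0/5 (blocked), now at (row=0, col=0)
  L: turn left, now facing South
  R: turn right, now facing West
Final: (row=0, col=0), facing West

Answer: Final position: (row=0, col=0), facing West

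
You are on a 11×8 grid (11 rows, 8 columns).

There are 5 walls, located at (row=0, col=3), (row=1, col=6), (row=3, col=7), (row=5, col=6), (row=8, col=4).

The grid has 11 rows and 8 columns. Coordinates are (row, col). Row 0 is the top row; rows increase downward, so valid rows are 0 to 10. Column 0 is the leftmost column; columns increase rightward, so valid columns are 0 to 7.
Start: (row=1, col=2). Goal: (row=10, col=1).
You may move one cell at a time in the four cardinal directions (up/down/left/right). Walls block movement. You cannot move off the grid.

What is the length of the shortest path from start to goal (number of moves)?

BFS from (row=1, col=2) until reaching (row=10, col=1):
  Distance 0: (row=1, col=2)
  Distance 1: (row=0, col=2), (row=1, col=1), (row=1, col=3), (row=2, col=2)
  Distance 2: (row=0, col=1), (row=1, col=0), (row=1, col=4), (row=2, col=1), (row=2, col=3), (row=3, col=2)
  Distance 3: (row=0, col=0), (row=0, col=4), (row=1, col=5), (row=2, col=0), (row=2, col=4), (row=3, col=1), (row=3, col=3), (row=4, col=2)
  Distance 4: (row=0, col=5), (row=2, col=5), (row=3, col=0), (row=3, col=4), (row=4, col=1), (row=4, col=3), (row=5, col=2)
  Distance 5: (row=0, col=6), (row=2, col=6), (row=3, col=5), (row=4, col=0), (row=4, col=4), (row=5, col=1), (row=5, col=3), (row=6, col=2)
  Distance 6: (row=0, col=7), (row=2, col=7), (row=3, col=6), (row=4, col=5), (row=5, col=0), (row=5, col=4), (row=6, col=1), (row=6, col=3), (row=7, col=2)
  Distance 7: (row=1, col=7), (row=4, col=6), (row=5, col=5), (row=6, col=0), (row=6, col=4), (row=7, col=1), (row=7, col=3), (row=8, col=2)
  Distance 8: (row=4, col=7), (row=6, col=5), (row=7, col=0), (row=7, col=4), (row=8, col=1), (row=8, col=3), (row=9, col=2)
  Distance 9: (row=5, col=7), (row=6, col=6), (row=7, col=5), (row=8, col=0), (row=9, col=1), (row=9, col=3), (row=10, col=2)
  Distance 10: (row=6, col=7), (row=7, col=6), (row=8, col=5), (row=9, col=0), (row=9, col=4), (row=10, col=1), (row=10, col=3)  <- goal reached here
One shortest path (10 moves): (row=1, col=2) -> (row=1, col=1) -> (row=2, col=1) -> (row=3, col=1) -> (row=4, col=1) -> (row=5, col=1) -> (row=6, col=1) -> (row=7, col=1) -> (row=8, col=1) -> (row=9, col=1) -> (row=10, col=1)

Answer: Shortest path length: 10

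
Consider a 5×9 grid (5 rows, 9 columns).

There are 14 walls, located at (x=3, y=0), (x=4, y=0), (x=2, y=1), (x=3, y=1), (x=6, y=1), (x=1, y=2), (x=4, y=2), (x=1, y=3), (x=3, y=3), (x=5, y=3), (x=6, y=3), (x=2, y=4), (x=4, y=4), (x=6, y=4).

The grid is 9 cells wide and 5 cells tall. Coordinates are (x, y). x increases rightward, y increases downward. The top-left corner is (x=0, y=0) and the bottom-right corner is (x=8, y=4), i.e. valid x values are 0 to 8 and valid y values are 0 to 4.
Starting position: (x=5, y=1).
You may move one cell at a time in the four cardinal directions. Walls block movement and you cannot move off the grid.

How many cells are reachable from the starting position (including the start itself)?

BFS flood-fill from (x=5, y=1):
  Distance 0: (x=5, y=1)
  Distance 1: (x=5, y=0), (x=4, y=1), (x=5, y=2)
  Distance 2: (x=6, y=0), (x=6, y=2)
  Distance 3: (x=7, y=0), (x=7, y=2)
  Distance 4: (x=8, y=0), (x=7, y=1), (x=8, y=2), (x=7, y=3)
  Distance 5: (x=8, y=1), (x=8, y=3), (x=7, y=4)
  Distance 6: (x=8, y=4)
Total reachable: 16 (grid has 31 open cells total)

Answer: Reachable cells: 16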